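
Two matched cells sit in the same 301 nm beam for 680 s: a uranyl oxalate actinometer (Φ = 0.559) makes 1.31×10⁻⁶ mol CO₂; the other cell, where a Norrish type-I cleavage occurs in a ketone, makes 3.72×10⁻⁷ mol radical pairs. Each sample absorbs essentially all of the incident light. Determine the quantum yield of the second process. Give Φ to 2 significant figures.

Φ = 0.16

Photons absorbed by the actinometer: 1.31×10⁻⁶ / 0.559 = 2.343×10⁻⁶ mol.
Φ(unknown) = 3.72×10⁻⁷ / 2.343×10⁻⁶ = 0.16.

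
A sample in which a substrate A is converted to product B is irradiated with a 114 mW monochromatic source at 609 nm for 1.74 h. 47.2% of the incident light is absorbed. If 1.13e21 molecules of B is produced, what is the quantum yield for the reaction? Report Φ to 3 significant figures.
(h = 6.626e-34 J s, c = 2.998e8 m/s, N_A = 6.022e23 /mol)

Product: 1.13e21 / 6.022e23 = 0.001876 mol.
Photon energy at 609 nm: hc/λ = (6.626e-34)(2.998e8)/(609e-9) = 3.262e-19 J.
Energy delivered: (114 mW)(6264 s) = 714.1 J.
Photons incident: 714.1 / 3.262e-19 = 2.189e21, i.e. 2.189e21/6.022e23 = 0.003635 mol.
Photons absorbed: 0.472 × 0.003635 = 0.001716 mol.
Φ = 0.001876 mol / 0.001716 mol photons = 1.09.

Φ = 1.09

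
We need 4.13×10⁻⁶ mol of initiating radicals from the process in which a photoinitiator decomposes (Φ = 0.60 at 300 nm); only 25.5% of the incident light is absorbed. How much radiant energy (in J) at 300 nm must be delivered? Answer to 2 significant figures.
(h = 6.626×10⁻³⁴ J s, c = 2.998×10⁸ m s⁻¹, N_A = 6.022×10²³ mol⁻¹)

Photons that must be absorbed: 4.13×10⁻⁶ / 0.60 = 6.883×10⁻⁶ mol.
Incident photons needed: 6.883×10⁻⁶ / 0.255 = 2.699×10⁻⁵ mol.
Photon energy: hc/λ = 6.622×10⁻¹⁹ J; per mole, 3.988×10⁵ J mol⁻¹.
Energy required: 2.699×10⁻⁵ × 3.988×10⁵ = 11 J.

11 J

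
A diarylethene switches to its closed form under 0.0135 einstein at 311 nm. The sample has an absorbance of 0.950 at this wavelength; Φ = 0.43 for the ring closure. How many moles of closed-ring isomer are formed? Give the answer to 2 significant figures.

Fraction absorbed: 1 − 10^(−0.950) = 0.8878.
Photons absorbed: 0.8878 × 0.0135 = 0.01199 mol.
Product: Φ × n_abs = 0.43 × 0.01199 = 0.005156 mol.

0.0052 mol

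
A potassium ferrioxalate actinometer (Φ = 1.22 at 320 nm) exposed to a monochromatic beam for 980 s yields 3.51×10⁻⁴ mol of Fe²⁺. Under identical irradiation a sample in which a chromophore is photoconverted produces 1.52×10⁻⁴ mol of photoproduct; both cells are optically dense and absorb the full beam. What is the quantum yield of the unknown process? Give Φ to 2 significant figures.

Photons absorbed by the actinometer: 3.51×10⁻⁴ / 1.22 = 2.877×10⁻⁴ mol.
Φ(unknown) = 1.52×10⁻⁴ / 2.877×10⁻⁴ = 0.53.

Φ = 0.53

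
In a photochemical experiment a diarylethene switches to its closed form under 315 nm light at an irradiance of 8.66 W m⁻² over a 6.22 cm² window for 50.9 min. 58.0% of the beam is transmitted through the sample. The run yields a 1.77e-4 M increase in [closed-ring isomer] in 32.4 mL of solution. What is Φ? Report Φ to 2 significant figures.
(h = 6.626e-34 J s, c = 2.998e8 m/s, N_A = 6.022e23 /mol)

Φ = 0.32

Product: (1.77e-4 M)(0.0324 L) = 5.735e-6 mol.
Photon energy at 315 nm: hc/λ = (6.626e-34)(2.998e8)/(315e-9) = 6.306e-19 J.
Energy delivered: (8.66 W m⁻²)(6.22e-4 m²)(3054 s) = 16.45 J.
Photons incident: 16.45 / 6.306e-19 = 2.609e19, i.e. 2.609e19/6.022e23 = 4.332e-5 mol.
Fraction absorbed: 1 − 58.0/100 = 0.4200.
Photons absorbed: 0.4200 × 4.332e-5 = 1.819e-5 mol.
Φ = 5.735e-6 mol / 1.819e-5 mol photons = 0.32.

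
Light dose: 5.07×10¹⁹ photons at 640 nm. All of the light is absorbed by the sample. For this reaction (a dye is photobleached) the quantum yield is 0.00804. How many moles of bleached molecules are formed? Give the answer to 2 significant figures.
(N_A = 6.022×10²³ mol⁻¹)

Moles of photons: 5.07×10¹⁹ / 6.022×10²³ = 8.419×10⁻⁵ mol.
Product: Φ × n_abs = 0.00804 × 8.419×10⁻⁵ = 6.769×10⁻⁷ mol.

6.8×10⁻⁷ mol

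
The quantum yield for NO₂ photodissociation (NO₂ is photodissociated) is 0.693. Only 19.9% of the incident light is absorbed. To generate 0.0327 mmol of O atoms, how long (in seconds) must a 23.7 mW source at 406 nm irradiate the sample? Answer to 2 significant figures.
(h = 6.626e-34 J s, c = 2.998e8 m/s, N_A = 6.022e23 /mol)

t ≈ 2900 s

Product: 0.0327 mmol = 3.27e-5 mol.
Photons that must be absorbed: 3.27e-5 / 0.693 = 4.719e-5 mol.
Incident photons needed: 4.719e-5 / 0.199 = 2.371e-4 mol.
Photon energy: hc/λ = 4.893e-19 J; per mole, 2.947e5 J mol⁻¹.
Energy required: 2.371e-4 × 2.947e5 = 69.87 J.
Time: 69.87 J / 0.0237 W = 2900 s.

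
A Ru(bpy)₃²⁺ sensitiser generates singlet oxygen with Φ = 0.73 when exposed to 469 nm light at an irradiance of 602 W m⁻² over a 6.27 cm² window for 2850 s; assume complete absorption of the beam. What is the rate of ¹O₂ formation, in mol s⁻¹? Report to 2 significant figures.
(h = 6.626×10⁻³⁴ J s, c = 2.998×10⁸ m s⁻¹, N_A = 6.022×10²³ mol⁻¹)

1.1×10⁻⁶ mol s⁻¹

Photon energy at 469 nm: hc/λ = (6.626×10⁻³⁴)(2.998×10⁸)/(469×10⁻⁹) = 4.236×10⁻¹⁹ J.
Energy delivered: (602 W m⁻²)(6.27×10⁻⁴ m²)(2850 s) = 1076 J.
Photons incident: 1076 / 4.236×10⁻¹⁹ = 2.540×10²¹, i.e. 2.540×10²¹/6.022×10²³ = 0.004218 mol.
Product formed: 0.73 × 0.004218 = 0.003079 mol.
Rate: 0.003079 / 2850 s = 1.1×10⁻⁶ mol s⁻¹.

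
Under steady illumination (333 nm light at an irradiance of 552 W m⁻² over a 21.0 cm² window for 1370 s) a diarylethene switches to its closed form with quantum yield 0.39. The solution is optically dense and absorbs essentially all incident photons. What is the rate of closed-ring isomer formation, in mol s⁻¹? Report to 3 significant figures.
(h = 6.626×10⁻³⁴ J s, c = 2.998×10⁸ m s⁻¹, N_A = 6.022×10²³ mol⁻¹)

Photon energy at 333 nm: hc/λ = (6.626×10⁻³⁴)(2.998×10⁸)/(333×10⁻⁹) = 5.965×10⁻¹⁹ J.
Energy delivered: (552 W m⁻²)(21.0×10⁻⁴ m²)(1370 s) = 1588 J.
Photons incident: 1588 / 5.965×10⁻¹⁹ = 2.662×10²¹, i.e. 2.662×10²¹/6.022×10²³ = 0.004420 mol.
Product formed: 0.39 × 0.004420 = 0.001724 mol.
Rate: 0.001724 / 1370 s = 1.26×10⁻⁶ mol s⁻¹.

1.26×10⁻⁶ mol s⁻¹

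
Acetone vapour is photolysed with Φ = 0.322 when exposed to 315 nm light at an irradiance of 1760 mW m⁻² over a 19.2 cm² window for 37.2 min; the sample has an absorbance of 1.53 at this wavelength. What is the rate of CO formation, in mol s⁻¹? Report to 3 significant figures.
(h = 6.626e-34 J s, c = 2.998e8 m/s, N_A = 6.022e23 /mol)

2.78e-9 mol s⁻¹

Photon energy at 315 nm: hc/λ = (6.626e-34)(2.998e8)/(315e-9) = 6.306e-19 J.
Energy delivered: (1760 mW m⁻²)(19.2e-4 m²)(2232 s) = 7.542 J.
Photons incident: 7.542 / 6.306e-19 = 1.196e19, i.e. 1.196e19/6.022e23 = 1.986e-5 mol.
Fraction absorbed: 1 − 10^(−1.53) = 0.9705.
Photons absorbed: 0.9705 × 1.986e-5 = 1.927e-5 mol.
Product formed: 0.322 × 1.927e-5 = 6.205e-6 mol.
Rate: 6.205e-6 / 2232 s = 2.78e-9 mol s⁻¹.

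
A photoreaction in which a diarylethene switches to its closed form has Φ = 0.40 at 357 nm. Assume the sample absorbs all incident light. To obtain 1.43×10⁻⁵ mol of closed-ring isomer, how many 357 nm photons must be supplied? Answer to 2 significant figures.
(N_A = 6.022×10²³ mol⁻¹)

2.2×10¹⁹ photons

Photons that must be absorbed: 1.43×10⁻⁵ / 0.40 = 3.575×10⁻⁵ mol.
Photon count: 3.575×10⁻⁵ × 6.022×10²³ = 2.2×10¹⁹.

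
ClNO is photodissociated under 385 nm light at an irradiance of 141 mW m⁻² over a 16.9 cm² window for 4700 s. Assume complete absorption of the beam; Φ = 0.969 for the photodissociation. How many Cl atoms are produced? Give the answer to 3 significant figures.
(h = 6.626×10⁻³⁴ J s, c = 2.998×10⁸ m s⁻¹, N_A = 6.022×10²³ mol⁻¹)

2.10×10¹⁸ atoms

Photon energy at 385 nm: hc/λ = (6.626×10⁻³⁴)(2.998×10⁸)/(385×10⁻⁹) = 5.160×10⁻¹⁹ J.
Energy delivered: (141 mW m⁻²)(16.9×10⁻⁴ m²)(4700 s) = 1.120 J.
Photons incident: 1.120 / 5.160×10⁻¹⁹ = 2.171×10¹⁸, i.e. 2.171×10¹⁸/6.022×10²³ = 3.605×10⁻⁶ mol.
Product: Φ × n_abs = 0.969 × 3.605×10⁻⁶ = 3.493×10⁻⁶ mol.
As a count: 3.493×10⁻⁶ × 6.022×10²³ = 2.10×10¹⁸.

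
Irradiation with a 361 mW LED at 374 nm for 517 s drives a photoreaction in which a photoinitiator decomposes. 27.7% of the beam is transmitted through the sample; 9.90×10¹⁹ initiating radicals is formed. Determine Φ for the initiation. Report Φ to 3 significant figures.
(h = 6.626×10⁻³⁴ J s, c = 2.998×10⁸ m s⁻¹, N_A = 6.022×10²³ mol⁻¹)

Φ = 0.390

Product: 9.90×10¹⁹ / 6.022×10²³ = 1.644×10⁻⁴ mol.
Photon energy at 374 nm: hc/λ = (6.626×10⁻³⁴)(2.998×10⁸)/(374×10⁻⁹) = 5.311×10⁻¹⁹ J.
Energy delivered: (361 mW)(517 s) = 186.6 J.
Photons incident: 186.6 / 5.311×10⁻¹⁹ = 3.513×10²⁰, i.e. 3.513×10²⁰/6.022×10²³ = 5.834×10⁻⁴ mol.
Fraction absorbed: 1 − 27.7/100 = 0.7230.
Photons absorbed: 0.7230 × 5.834×10⁻⁴ = 4.218×10⁻⁴ mol.
Φ = 1.644×10⁻⁴ mol / 4.218×10⁻⁴ mol photons = 0.390.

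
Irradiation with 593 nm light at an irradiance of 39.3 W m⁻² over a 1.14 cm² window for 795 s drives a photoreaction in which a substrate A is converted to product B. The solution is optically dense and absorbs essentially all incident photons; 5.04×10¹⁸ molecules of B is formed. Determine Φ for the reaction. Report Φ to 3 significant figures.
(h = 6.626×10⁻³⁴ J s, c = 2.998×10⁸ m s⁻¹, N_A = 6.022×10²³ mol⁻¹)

Φ = 0.474

Product: 5.04×10¹⁸ / 6.022×10²³ = 8.369×10⁻⁶ mol.
Photon energy at 593 nm: hc/λ = (6.626×10⁻³⁴)(2.998×10⁸)/(593×10⁻⁹) = 3.350×10⁻¹⁹ J.
Energy delivered: (39.3 W m⁻²)(1.14×10⁻⁴ m²)(795 s) = 3.562 J.
Photons incident: 3.562 / 3.350×10⁻¹⁹ = 1.063×10¹⁹, i.e. 1.063×10¹⁹/6.022×10²³ = 1.765×10⁻⁵ mol.
Φ = 8.369×10⁻⁶ mol / 1.765×10⁻⁵ mol photons = 0.474.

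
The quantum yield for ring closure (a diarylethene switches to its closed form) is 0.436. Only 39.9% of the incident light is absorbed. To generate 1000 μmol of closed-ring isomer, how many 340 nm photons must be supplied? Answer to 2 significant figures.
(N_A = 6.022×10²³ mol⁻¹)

3.5×10²¹ photons

Product: 1000 μmol = 0.00100 mol.
Photons that must be absorbed: 0.00100 / 0.436 = 0.002294 mol.
Incident photons needed: 0.002294 / 0.399 = 0.005749 mol.
Photon count: 0.005749 × 6.022×10²³ = 3.5×10²¹.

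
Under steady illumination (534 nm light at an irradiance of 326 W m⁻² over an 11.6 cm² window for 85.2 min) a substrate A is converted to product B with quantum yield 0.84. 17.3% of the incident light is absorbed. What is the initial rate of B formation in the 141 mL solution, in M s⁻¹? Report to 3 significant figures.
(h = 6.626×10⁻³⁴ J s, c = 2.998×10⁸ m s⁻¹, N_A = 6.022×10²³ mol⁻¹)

Photon energy at 534 nm: hc/λ = (6.626×10⁻³⁴)(2.998×10⁸)/(534×10⁻⁹) = 3.720×10⁻¹⁹ J.
Energy delivered: (326 W m⁻²)(11.6×10⁻⁴ m²)(5112 s) = 1933 J.
Photons incident: 1933 / 3.720×10⁻¹⁹ = 5.196×10²¹, i.e. 5.196×10²¹/6.022×10²³ = 0.008628 mol.
Photons absorbed: 0.173 × 0.008628 = 0.001493 mol.
Product formed: 0.84 × 0.001493 = 0.001254 mol.
Rate: 0.001254 mol / (5112 s × 0.141 L) = 1.74×10⁻⁶ M s⁻¹.

1.74×10⁻⁶ M s⁻¹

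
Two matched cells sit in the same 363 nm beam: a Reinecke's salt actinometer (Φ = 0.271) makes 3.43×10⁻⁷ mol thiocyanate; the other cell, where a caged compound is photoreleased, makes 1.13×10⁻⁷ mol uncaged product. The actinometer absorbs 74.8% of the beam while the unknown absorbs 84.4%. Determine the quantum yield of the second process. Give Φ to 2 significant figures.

Φ = 0.079

Photons absorbed by the actinometer: 3.43×10⁻⁷ / 0.271 = 1.266×10⁻⁶ mol.
Incident flux: 1.266×10⁻⁶ / 0.748 = 1.693×10⁻⁶ einstein.
Absorbed by unknown: 0.844 × 1.693×10⁻⁶ = 1.429×10⁻⁶ mol.
Φ(unknown) = 1.13×10⁻⁷ / 1.429×10⁻⁶ = 0.079.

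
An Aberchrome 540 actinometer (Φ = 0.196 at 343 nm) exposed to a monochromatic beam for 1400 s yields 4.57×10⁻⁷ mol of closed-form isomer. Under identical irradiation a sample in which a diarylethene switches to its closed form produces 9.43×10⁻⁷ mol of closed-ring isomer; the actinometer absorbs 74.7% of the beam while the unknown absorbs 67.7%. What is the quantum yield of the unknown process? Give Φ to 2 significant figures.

Φ = 0.45

Photons absorbed by the actinometer: 4.57×10⁻⁷ / 0.196 = 2.332×10⁻⁶ mol.
Incident flux: 2.332×10⁻⁶ / 0.747 = 3.122×10⁻⁶ einstein.
Absorbed by unknown: 0.677 × 3.122×10⁻⁶ = 2.114×10⁻⁶ mol.
Φ(unknown) = 9.43×10⁻⁷ / 2.114×10⁻⁶ = 0.45.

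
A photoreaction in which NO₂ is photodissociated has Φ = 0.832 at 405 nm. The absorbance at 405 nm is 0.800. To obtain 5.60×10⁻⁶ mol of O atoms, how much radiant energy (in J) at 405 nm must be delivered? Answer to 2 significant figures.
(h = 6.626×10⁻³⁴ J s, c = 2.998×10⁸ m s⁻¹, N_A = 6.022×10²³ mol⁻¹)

Photons that must be absorbed: 5.60×10⁻⁶ / 0.832 = 6.731×10⁻⁶ mol.
Fraction absorbed: 1 − 10^(−0.800) = 0.8415.
Incident photons needed: 6.731×10⁻⁶ / 0.8415 = 7.999×10⁻⁶ mol.
Photon energy: hc/λ = 4.905×10⁻¹⁹ J; per mole, 2.954×10⁵ J mol⁻¹.
Energy required: 7.999×10⁻⁶ × 2.954×10⁵ = 2.4 J.

2.4 J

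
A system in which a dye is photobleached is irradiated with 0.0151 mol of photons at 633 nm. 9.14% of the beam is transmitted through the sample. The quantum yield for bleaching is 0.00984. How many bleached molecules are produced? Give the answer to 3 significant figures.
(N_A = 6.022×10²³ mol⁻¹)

Fraction absorbed: 1 − 9.14/100 = 0.9086.
Photons absorbed: 0.9086 × 0.0151 = 0.01372 mol.
Product: Φ × n_abs = 0.00984 × 0.01372 = 1.350×10⁻⁴ mol.
As a count: 1.350×10⁻⁴ × 6.022×10²³ = 8.13×10¹⁹.

8.13×10¹⁹ bleached molecules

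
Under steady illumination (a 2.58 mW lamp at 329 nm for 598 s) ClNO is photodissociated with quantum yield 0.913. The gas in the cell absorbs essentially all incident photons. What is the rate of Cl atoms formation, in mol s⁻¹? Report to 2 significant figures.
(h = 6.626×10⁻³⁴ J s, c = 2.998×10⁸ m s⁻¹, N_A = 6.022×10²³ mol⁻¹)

Photon energy at 329 nm: hc/λ = (6.626×10⁻³⁴)(2.998×10⁸)/(329×10⁻⁹) = 6.038×10⁻¹⁹ J.
Energy delivered: (2.58 mW)(598 s) = 1.543 J.
Photons incident: 1.543 / 6.038×10⁻¹⁹ = 2.555×10¹⁸, i.e. 2.555×10¹⁸/6.022×10²³ = 4.243×10⁻⁶ mol.
Product formed: 0.913 × 4.243×10⁻⁶ = 3.874×10⁻⁶ mol.
Rate: 3.874×10⁻⁶ / 598 s = 6.5×10⁻⁹ mol s⁻¹.

6.5×10⁻⁹ mol s⁻¹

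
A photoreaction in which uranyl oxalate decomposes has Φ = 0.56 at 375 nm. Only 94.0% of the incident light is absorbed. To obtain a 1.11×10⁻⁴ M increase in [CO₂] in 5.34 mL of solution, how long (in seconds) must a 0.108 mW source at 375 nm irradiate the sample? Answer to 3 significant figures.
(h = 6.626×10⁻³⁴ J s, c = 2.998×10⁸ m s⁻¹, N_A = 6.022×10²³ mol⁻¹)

t ≈ 3330 s

Product: (1.11×10⁻⁴ M)(0.00534 L) = 5.927×10⁻⁷ mol.
Photons that must be absorbed: 5.927×10⁻⁷ / 0.56 = 1.058×10⁻⁶ mol.
Incident photons needed: 1.058×10⁻⁶ / 0.940 = 1.126×10⁻⁶ mol.
Photon energy: hc/λ = 5.297×10⁻¹⁹ J; per mole, 3.190×10⁵ J mol⁻¹.
Energy required: 1.126×10⁻⁶ × 3.190×10⁵ = 0.3592 J.
Time: 0.3592 J / 0.000108 W = 3330 s.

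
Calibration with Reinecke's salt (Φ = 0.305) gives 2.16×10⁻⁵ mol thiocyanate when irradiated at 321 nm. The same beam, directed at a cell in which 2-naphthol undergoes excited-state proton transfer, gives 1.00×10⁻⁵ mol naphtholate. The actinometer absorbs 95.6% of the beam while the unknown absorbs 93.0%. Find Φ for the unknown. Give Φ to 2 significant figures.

Φ = 0.15

Photons absorbed by the actinometer: 2.16×10⁻⁵ / 0.305 = 7.082×10⁻⁵ mol.
Incident flux: 7.082×10⁻⁵ / 0.956 = 7.408×10⁻⁵ einstein.
Absorbed by unknown: 0.930 × 7.408×10⁻⁵ = 6.889×10⁻⁵ mol.
Φ(unknown) = 1.00×10⁻⁵ / 6.889×10⁻⁵ = 0.15.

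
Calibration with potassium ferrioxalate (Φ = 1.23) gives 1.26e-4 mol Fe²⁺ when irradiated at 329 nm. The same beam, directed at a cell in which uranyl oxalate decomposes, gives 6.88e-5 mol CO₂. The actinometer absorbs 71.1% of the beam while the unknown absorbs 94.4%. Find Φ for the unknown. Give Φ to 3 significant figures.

Photons absorbed by the actinometer: 1.26e-4 / 1.23 = 1.024e-4 mol.
Incident flux: 1.024e-4 / 0.711 = 1.440e-4 einstein.
Absorbed by unknown: 0.944 × 1.440e-4 = 1.359e-4 mol.
Φ(unknown) = 6.88e-5 / 1.359e-4 = 0.506.

Φ = 0.506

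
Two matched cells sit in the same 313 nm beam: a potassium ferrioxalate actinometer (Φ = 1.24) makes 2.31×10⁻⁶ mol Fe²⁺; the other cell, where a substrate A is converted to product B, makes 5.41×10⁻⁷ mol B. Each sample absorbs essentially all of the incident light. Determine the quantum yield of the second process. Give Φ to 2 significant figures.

Photons absorbed by the actinometer: 2.31×10⁻⁶ / 1.24 = 1.863×10⁻⁶ mol.
Φ(unknown) = 5.41×10⁻⁷ / 1.863×10⁻⁶ = 0.29.

Φ = 0.29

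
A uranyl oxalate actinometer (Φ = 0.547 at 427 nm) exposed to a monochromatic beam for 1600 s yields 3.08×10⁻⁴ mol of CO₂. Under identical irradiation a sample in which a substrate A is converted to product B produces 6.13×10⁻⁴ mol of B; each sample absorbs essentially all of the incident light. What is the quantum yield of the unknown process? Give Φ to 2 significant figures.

Photons absorbed by the actinometer: 3.08×10⁻⁴ / 0.547 = 5.631×10⁻⁴ mol.
Φ(unknown) = 6.13×10⁻⁴ / 5.631×10⁻⁴ = 1.1.

Φ = 1.1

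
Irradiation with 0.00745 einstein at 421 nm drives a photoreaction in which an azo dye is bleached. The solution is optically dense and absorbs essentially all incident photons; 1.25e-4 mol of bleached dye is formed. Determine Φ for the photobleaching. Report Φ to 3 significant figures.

Φ = 1.25e-4 mol / 0.00745 mol photons = 0.0168.

Φ = 0.0168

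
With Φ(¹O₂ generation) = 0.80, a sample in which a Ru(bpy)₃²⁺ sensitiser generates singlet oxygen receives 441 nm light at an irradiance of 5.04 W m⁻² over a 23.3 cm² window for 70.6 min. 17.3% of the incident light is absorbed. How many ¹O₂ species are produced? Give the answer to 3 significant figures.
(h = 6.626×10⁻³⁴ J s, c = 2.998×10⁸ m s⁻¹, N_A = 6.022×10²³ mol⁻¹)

1.53×10¹⁹ species

Photon energy at 441 nm: hc/λ = (6.626×10⁻³⁴)(2.998×10⁸)/(441×10⁻⁹) = 4.504×10⁻¹⁹ J.
Energy delivered: (5.04 W m⁻²)(23.3×10⁻⁴ m²)(4236 s) = 49.74 J.
Photons incident: 49.74 / 4.504×10⁻¹⁹ = 1.104×10²⁰, i.e. 1.104×10²⁰/6.022×10²³ = 1.833×10⁻⁴ mol.
Photons absorbed: 0.173 × 1.833×10⁻⁴ = 3.171×10⁻⁵ mol.
Product: Φ × n_abs = 0.80 × 3.171×10⁻⁵ = 2.537×10⁻⁵ mol.
As a count: 2.537×10⁻⁵ × 6.022×10²³ = 1.53×10¹⁹.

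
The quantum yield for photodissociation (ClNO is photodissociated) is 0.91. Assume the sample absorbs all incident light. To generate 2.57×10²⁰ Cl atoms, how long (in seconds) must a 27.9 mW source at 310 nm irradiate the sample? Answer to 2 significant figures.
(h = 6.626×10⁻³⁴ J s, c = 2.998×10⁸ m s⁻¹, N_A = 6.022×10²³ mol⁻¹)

Product: 2.57×10²⁰ / 6.022×10²³ = 4.268×10⁻⁴ mol.
Photons that must be absorbed: 4.268×10⁻⁴ / 0.91 = 4.690×10⁻⁴ mol.
Photon energy: hc/λ = 6.408×10⁻¹⁹ J; per mole, 3.859×10⁵ J mol⁻¹.
Energy required: 4.690×10⁻⁴ × 3.859×10⁵ = 181.0 J.
Time: 181.0 J / 0.0279 W = 6500 s.

t ≈ 6500 s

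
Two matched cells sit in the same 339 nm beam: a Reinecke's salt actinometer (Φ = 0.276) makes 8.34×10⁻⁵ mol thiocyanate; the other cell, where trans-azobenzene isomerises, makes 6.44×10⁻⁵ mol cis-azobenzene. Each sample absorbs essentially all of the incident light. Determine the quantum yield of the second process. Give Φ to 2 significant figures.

Photons absorbed by the actinometer: 8.34×10⁻⁵ / 0.276 = 3.022×10⁻⁴ mol.
Φ(unknown) = 6.44×10⁻⁵ / 3.022×10⁻⁴ = 0.21.

Φ = 0.21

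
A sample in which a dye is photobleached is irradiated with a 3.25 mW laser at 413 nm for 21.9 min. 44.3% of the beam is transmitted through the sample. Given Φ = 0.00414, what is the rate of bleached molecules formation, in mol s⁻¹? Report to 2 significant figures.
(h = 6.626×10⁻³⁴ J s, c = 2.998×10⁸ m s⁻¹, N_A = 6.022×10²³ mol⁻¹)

Photon energy at 413 nm: hc/λ = (6.626×10⁻³⁴)(2.998×10⁸)/(413×10⁻⁹) = 4.810×10⁻¹⁹ J.
Energy delivered: (3.25 mW)(1314 s) = 4.271 J.
Photons incident: 4.271 / 4.810×10⁻¹⁹ = 8.879×10¹⁸, i.e. 8.879×10¹⁸/6.022×10²³ = 1.474×10⁻⁵ mol.
Fraction absorbed: 1 − 44.3/100 = 0.5570.
Photons absorbed: 0.5570 × 1.474×10⁻⁵ = 8.210×10⁻⁶ mol.
Product formed: 0.00414 × 8.210×10⁻⁶ = 3.399×10⁻⁸ mol.
Rate: 3.399×10⁻⁸ / 1314 s = 2.6×10⁻¹¹ mol s⁻¹.

2.6×10⁻¹¹ mol s⁻¹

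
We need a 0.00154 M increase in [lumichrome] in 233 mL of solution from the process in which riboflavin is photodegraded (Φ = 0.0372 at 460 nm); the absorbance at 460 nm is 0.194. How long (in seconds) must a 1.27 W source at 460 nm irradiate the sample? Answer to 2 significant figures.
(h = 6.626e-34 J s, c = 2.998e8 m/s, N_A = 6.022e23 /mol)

Product: (0.00154 M)(0.233 L) = 3.588e-4 mol.
Photons that must be absorbed: 3.588e-4 / 0.0372 = 0.009645 mol.
Fraction absorbed: 1 − 10^(−0.194) = 0.3603.
Incident photons needed: 0.009645 / 0.3603 = 0.02677 mol.
Photon energy: hc/λ = 4.318e-19 J; per mole, 2.600e5 J mol⁻¹.
Energy required: 0.02677 × 2.600e5 = 6960 J.
Time: 6960 J / 1.27 W = 5500 s.

t ≈ 5500 s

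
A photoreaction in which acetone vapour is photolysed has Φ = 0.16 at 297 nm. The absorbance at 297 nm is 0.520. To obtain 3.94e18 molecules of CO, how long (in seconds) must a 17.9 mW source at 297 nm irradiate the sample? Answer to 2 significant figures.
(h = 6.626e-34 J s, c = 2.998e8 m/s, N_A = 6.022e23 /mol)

Product: 3.94e18 / 6.022e23 = 6.543e-6 mol.
Photons that must be absorbed: 6.543e-6 / 0.16 = 4.089e-5 mol.
Fraction absorbed: 1 − 10^(−0.520) = 0.6980.
Incident photons needed: 4.089e-5 / 0.6980 = 5.858e-5 mol.
Photon energy: hc/λ = 6.688e-19 J; per mole, 4.028e5 J mol⁻¹.
Energy required: 5.858e-5 × 4.028e5 = 23.60 J.
Time: 23.60 J / 0.0179 W = 1300 s.

t ≈ 1300 s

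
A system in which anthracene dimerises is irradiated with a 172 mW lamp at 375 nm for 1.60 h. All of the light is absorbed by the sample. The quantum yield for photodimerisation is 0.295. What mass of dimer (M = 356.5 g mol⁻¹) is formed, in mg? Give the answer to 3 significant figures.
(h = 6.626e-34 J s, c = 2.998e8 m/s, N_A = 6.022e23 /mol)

Photon energy at 375 nm: hc/λ = (6.626e-34)(2.998e8)/(375e-9) = 5.297e-19 J.
Energy delivered: (172 mW)(5760 s) = 990.7 J.
Photons incident: 990.7 / 5.297e-19 = 1.870e21, i.e. 1.870e21/6.022e23 = 0.003105 mol.
Product: Φ × n_abs = 0.295 × 0.003105 = 9.160e-4 mol.
Mass: 9.160e-4 × 356.5 = 0.3266 g = 327 mg.

327 mg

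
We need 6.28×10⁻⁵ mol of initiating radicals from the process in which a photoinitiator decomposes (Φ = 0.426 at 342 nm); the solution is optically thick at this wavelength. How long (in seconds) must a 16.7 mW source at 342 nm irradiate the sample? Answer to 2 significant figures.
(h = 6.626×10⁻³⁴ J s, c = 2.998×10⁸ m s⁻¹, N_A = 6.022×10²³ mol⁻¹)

t ≈ 3100 s

Photons that must be absorbed: 6.28×10⁻⁵ / 0.426 = 1.474×10⁻⁴ mol.
Photon energy: hc/λ = 5.808×10⁻¹⁹ J; per mole, 3.498×10⁵ J mol⁻¹.
Energy required: 1.474×10⁻⁴ × 3.498×10⁵ = 51.56 J.
Time: 51.56 J / 0.0167 W = 3100 s.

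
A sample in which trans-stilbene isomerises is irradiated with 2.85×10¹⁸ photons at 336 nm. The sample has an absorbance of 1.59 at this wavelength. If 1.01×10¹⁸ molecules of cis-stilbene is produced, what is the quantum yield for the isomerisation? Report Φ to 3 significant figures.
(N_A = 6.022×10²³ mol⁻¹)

Φ = 0.364

Product: 1.01×10¹⁸ / 6.022×10²³ = 1.677×10⁻⁶ mol.
Moles of photons: 2.85×10¹⁸ / 6.022×10²³ = 4.733×10⁻⁶ mol.
Fraction absorbed: 1 − 10^(−1.59) = 0.9743.
Photons absorbed: 0.9743 × 4.733×10⁻⁶ = 4.611×10⁻⁶ mol.
Φ = 1.677×10⁻⁶ mol / 4.611×10⁻⁶ mol photons = 0.364.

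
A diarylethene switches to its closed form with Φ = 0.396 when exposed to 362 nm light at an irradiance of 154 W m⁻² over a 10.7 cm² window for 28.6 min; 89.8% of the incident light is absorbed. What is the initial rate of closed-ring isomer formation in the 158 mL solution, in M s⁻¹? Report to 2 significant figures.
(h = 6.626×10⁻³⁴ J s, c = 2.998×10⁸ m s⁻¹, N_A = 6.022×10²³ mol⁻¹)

1.1×10⁻⁶ M s⁻¹

Photon energy at 362 nm: hc/λ = (6.626×10⁻³⁴)(2.998×10⁸)/(362×10⁻⁹) = 5.487×10⁻¹⁹ J.
Energy delivered: (154 W m⁻²)(10.7×10⁻⁴ m²)(1716 s) = 282.8 J.
Photons incident: 282.8 / 5.487×10⁻¹⁹ = 5.154×10²⁰, i.e. 5.154×10²⁰/6.022×10²³ = 8.559×10⁻⁴ mol.
Photons absorbed: 0.898 × 8.559×10⁻⁴ = 7.686×10⁻⁴ mol.
Product formed: 0.396 × 7.686×10⁻⁴ = 3.044×10⁻⁴ mol.
Rate: 3.044×10⁻⁴ mol / (1716 s × 0.158 L) = 1.1×10⁻⁶ M s⁻¹.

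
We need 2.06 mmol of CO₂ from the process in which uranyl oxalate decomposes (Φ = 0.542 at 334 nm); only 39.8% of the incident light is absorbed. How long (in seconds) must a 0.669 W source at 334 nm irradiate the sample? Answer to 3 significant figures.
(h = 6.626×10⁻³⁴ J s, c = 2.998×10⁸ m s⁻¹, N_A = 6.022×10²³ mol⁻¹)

Product: 2.06 mmol = 0.00206 mol.
Photons that must be absorbed: 0.00206 / 0.542 = 0.003801 mol.
Incident photons needed: 0.003801 / 0.398 = 0.009550 mol.
Photon energy: hc/λ = 5.948×10⁻¹⁹ J; per mole, 3.582×10⁵ J mol⁻¹.
Energy required: 0.009550 × 3.582×10⁵ = 3421 J.
Time: 3421 J / 0.669 W = 5110 s.

t ≈ 5110 s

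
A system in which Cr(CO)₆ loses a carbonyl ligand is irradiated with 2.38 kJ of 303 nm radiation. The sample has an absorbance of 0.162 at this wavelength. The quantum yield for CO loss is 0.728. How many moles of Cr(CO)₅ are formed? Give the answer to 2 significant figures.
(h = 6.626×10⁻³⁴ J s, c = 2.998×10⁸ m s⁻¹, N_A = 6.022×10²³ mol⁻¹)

Photon energy at 303 nm: hc/λ = (6.626×10⁻³⁴)(2.998×10⁸)/(303×10⁻⁹) = 6.556×10⁻¹⁹ J.
Incident energy: 2.38 kJ = 2380 J.
Photons incident: 2380 / 6.556×10⁻¹⁹ = 3.630×10²¹, i.e. 3.630×10²¹/6.022×10²³ = 0.006028 mol.
Fraction absorbed: 1 − 10^(−0.162) = 0.3113.
Photons absorbed: 0.3113 × 0.006028 = 0.001877 mol.
Product: Φ × n_abs = 0.728 × 0.001877 = 0.001366 mol.

0.0014 mol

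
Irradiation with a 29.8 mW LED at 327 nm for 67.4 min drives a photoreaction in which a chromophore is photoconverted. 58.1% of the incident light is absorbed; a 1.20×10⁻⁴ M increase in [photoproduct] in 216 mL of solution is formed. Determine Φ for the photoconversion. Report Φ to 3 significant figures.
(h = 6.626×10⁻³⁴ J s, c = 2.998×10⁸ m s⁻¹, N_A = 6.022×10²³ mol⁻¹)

Product: (1.20×10⁻⁴ M)(0.216 L) = 2.592×10⁻⁵ mol.
Photon energy at 327 nm: hc/λ = (6.626×10⁻³⁴)(2.998×10⁸)/(327×10⁻⁹) = 6.075×10⁻¹⁹ J.
Energy delivered: (29.8 mW)(4044 s) = 120.5 J.
Photons incident: 120.5 / 6.075×10⁻¹⁹ = 1.984×10²⁰, i.e. 1.984×10²⁰/6.022×10²³ = 3.295×10⁻⁴ mol.
Photons absorbed: 0.581 × 3.295×10⁻⁴ = 1.914×10⁻⁴ mol.
Φ = 2.592×10⁻⁵ mol / 1.914×10⁻⁴ mol photons = 0.135.

Φ = 0.135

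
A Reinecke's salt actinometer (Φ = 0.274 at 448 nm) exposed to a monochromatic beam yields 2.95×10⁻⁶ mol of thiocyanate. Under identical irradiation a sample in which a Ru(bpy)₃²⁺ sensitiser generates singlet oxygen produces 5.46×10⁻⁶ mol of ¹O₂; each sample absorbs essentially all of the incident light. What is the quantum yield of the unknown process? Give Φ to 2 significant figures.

Φ = 0.51

Photons absorbed by the actinometer: 2.95×10⁻⁶ / 0.274 = 1.077×10⁻⁵ mol.
Φ(unknown) = 5.46×10⁻⁶ / 1.077×10⁻⁵ = 0.51.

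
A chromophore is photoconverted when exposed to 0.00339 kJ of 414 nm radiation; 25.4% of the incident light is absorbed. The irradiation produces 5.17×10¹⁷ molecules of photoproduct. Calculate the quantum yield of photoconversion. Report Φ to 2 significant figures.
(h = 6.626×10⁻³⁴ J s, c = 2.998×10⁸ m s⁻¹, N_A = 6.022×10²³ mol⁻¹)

Φ = 0.29

Product: 5.17×10¹⁷ / 6.022×10²³ = 8.585×10⁻⁷ mol.
Photon energy at 414 nm: hc/λ = (6.626×10⁻³⁴)(2.998×10⁸)/(414×10⁻⁹) = 4.798×10⁻¹⁹ J.
Incident energy: 0.00339 kJ = 3.39 J.
Photons incident: 3.39 / 4.798×10⁻¹⁹ = 7.065×10¹⁸, i.e. 7.065×10¹⁸/6.022×10²³ = 1.173×10⁻⁵ mol.
Photons absorbed: 0.254 × 1.173×10⁻⁵ = 2.979×10⁻⁶ mol.
Φ = 8.585×10⁻⁷ mol / 2.979×10⁻⁶ mol photons = 0.29.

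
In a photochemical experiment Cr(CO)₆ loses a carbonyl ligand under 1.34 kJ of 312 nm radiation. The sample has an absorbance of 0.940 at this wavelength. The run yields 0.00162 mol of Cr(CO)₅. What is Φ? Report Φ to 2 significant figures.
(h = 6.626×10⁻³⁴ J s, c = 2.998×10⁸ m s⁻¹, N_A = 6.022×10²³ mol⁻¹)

Photon energy at 312 nm: hc/λ = (6.626×10⁻³⁴)(2.998×10⁸)/(312×10⁻⁹) = 6.367×10⁻¹⁹ J.
Incident energy: 1.34 kJ = 1340 J.
Photons incident: 1340 / 6.367×10⁻¹⁹ = 2.105×10²¹, i.e. 2.105×10²¹/6.022×10²³ = 0.003496 mol.
Fraction absorbed: 1 − 10^(−0.940) = 0.8852.
Photons absorbed: 0.8852 × 0.003496 = 0.003095 mol.
Φ = 0.00162 mol / 0.003095 mol photons = 0.52.

Φ = 0.52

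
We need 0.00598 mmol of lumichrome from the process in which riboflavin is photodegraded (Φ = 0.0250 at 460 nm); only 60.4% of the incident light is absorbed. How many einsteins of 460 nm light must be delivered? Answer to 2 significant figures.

Product: 0.00598 mmol = 5.98e-6 mol.
Photons that must be absorbed: 5.98e-6 / 0.0250 = 2.392e-4 mol.
Incident photons needed: 2.392e-4 / 0.604 = 3.960e-4 mol.

4.0e-4 einstein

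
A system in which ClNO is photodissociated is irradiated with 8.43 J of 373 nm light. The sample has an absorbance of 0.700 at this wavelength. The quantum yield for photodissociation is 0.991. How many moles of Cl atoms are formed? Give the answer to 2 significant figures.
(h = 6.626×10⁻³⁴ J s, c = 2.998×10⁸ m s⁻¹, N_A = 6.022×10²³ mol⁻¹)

2.1×10⁻⁵ mol

Photon energy at 373 nm: hc/λ = (6.626×10⁻³⁴)(2.998×10⁸)/(373×10⁻⁹) = 5.326×10⁻¹⁹ J.
Photons incident: 8.43 / 5.326×10⁻¹⁹ = 1.583×10¹⁹, i.e. 1.583×10¹⁹/6.022×10²³ = 2.629×10⁻⁵ mol.
Fraction absorbed: 1 − 10^(−0.700) = 0.8005.
Photons absorbed: 0.8005 × 2.629×10⁻⁵ = 2.105×10⁻⁵ mol.
Product: Φ × n_abs = 0.991 × 2.105×10⁻⁵ = 2.086×10⁻⁵ mol.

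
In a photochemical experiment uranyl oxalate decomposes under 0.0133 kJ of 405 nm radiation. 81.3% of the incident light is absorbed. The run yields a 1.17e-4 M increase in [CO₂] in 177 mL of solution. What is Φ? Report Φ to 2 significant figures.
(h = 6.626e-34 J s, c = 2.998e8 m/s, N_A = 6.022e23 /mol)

Φ = 0.57

Product: (1.17e-4 M)(0.177 L) = 2.071e-5 mol.
Photon energy at 405 nm: hc/λ = (6.626e-34)(2.998e8)/(405e-9) = 4.905e-19 J.
Incident energy: 0.0133 kJ = 13.3 J.
Photons incident: 13.3 / 4.905e-19 = 2.712e19, i.e. 2.712e19/6.022e23 = 4.503e-5 mol.
Photons absorbed: 0.813 × 4.503e-5 = 3.661e-5 mol.
Φ = 2.071e-5 mol / 3.661e-5 mol photons = 0.57.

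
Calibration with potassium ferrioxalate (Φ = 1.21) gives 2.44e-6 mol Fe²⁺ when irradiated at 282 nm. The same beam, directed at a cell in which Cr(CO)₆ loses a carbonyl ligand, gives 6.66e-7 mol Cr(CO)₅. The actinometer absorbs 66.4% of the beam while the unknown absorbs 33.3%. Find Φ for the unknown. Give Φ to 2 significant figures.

Photons absorbed by the actinometer: 2.44e-6 / 1.21 = 2.017e-6 mol.
Incident flux: 2.017e-6 / 0.664 = 3.038e-6 einstein.
Absorbed by unknown: 0.333 × 3.038e-6 = 1.012e-6 mol.
Φ(unknown) = 6.66e-7 / 1.012e-6 = 0.66.

Φ = 0.66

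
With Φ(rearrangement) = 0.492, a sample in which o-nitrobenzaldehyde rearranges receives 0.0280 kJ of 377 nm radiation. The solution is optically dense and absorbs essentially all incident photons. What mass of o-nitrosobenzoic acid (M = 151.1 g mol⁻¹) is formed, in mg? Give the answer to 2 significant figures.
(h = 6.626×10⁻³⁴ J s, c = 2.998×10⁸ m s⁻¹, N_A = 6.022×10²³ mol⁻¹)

Photon energy at 377 nm: hc/λ = (6.626×10⁻³⁴)(2.998×10⁸)/(377×10⁻⁹) = 5.269×10⁻¹⁹ J.
Incident energy: 0.0280 kJ = 28.0 J.
Photons incident: 28.0 / 5.269×10⁻¹⁹ = 5.314×10¹⁹, i.e. 5.314×10¹⁹/6.022×10²³ = 8.824×10⁻⁵ mol.
Product: Φ × n_abs = 0.492 × 8.824×10⁻⁵ = 4.341×10⁻⁵ mol.
Mass: 4.341×10⁻⁵ × 151.1 = 0.006559 g = 6.6 mg.

6.6 mg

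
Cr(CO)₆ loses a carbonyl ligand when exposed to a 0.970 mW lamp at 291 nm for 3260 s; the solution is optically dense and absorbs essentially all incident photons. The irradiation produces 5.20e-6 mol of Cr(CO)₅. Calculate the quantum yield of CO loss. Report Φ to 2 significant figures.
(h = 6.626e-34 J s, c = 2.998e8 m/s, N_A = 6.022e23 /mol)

Φ = 0.68

Photon energy at 291 nm: hc/λ = (6.626e-34)(2.998e8)/(291e-9) = 6.826e-19 J.
Energy delivered: (0.970 mW)(3260 s) = 3.162 J.
Photons incident: 3.162 / 6.826e-19 = 4.632e18, i.e. 4.632e18/6.022e23 = 7.692e-6 mol.
Φ = 5.20e-6 mol / 7.692e-6 mol photons = 0.68.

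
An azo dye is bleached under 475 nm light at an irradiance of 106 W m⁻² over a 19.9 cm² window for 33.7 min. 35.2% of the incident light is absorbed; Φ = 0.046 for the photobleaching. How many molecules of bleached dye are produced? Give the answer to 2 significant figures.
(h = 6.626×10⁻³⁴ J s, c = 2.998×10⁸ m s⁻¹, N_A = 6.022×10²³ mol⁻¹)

1.7×10¹⁹ molecules

Photon energy at 475 nm: hc/λ = (6.626×10⁻³⁴)(2.998×10⁸)/(475×10⁻⁹) = 4.182×10⁻¹⁹ J.
Energy delivered: (106 W m⁻²)(19.9×10⁻⁴ m²)(2022 s) = 426.5 J.
Photons incident: 426.5 / 4.182×10⁻¹⁹ = 1.020×10²¹, i.e. 1.020×10²¹/6.022×10²³ = 0.001694 mol.
Photons absorbed: 0.352 × 0.001694 = 5.963×10⁻⁴ mol.
Product: Φ × n_abs = 0.046 × 5.963×10⁻⁴ = 2.743×10⁻⁵ mol.
As a count: 2.743×10⁻⁵ × 6.022×10²³ = 1.7×10¹⁹.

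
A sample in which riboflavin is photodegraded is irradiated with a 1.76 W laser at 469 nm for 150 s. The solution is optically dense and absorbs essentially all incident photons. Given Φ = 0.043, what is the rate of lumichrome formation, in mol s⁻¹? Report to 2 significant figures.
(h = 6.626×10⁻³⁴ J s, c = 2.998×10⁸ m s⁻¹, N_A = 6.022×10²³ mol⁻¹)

Photon energy at 469 nm: hc/λ = (6.626×10⁻³⁴)(2.998×10⁸)/(469×10⁻⁹) = 4.236×10⁻¹⁹ J.
Energy delivered: (1.76 W)(150 s) = 264.0 J.
Photons incident: 264.0 / 4.236×10⁻¹⁹ = 6.232×10²⁰, i.e. 6.232×10²⁰/6.022×10²³ = 0.001035 mol.
Product formed: 0.043 × 0.001035 = 4.450×10⁻⁵ mol.
Rate: 4.450×10⁻⁵ / 150 s = 3.0×10⁻⁷ mol s⁻¹.

3.0×10⁻⁷ mol s⁻¹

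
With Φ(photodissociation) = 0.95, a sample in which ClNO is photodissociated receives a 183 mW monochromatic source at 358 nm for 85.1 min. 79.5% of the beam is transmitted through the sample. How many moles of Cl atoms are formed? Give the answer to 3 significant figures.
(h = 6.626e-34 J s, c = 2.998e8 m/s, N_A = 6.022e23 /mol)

Photon energy at 358 nm: hc/λ = (6.626e-34)(2.998e8)/(358e-9) = 5.549e-19 J.
Energy delivered: (183 mW)(5106 s) = 934.4 J.
Photons incident: 934.4 / 5.549e-19 = 1.684e21, i.e. 1.684e21/6.022e23 = 0.002796 mol.
Fraction absorbed: 1 − 79.5/100 = 0.2050.
Photons absorbed: 0.2050 × 0.002796 = 5.732e-4 mol.
Product: Φ × n_abs = 0.95 × 5.732e-4 = 5.445e-4 mol.

5.45e-4 mol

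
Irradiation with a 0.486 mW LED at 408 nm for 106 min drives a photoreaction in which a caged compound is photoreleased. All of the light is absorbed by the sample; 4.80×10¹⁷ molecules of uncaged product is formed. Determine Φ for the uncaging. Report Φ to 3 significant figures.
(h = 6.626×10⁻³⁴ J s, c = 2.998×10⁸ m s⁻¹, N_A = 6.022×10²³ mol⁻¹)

Φ = 0.0756

Product: 4.80×10¹⁷ / 6.022×10²³ = 7.971×10⁻⁷ mol.
Photon energy at 408 nm: hc/λ = (6.626×10⁻³⁴)(2.998×10⁸)/(408×10⁻⁹) = 4.869×10⁻¹⁹ J.
Energy delivered: (0.486 mW)(6360 s) = 3.091 J.
Photons incident: 3.091 / 4.869×10⁻¹⁹ = 6.348×10¹⁸, i.e. 6.348×10¹⁸/6.022×10²³ = 1.054×10⁻⁵ mol.
Φ = 7.971×10⁻⁷ mol / 1.054×10⁻⁵ mol photons = 0.0756.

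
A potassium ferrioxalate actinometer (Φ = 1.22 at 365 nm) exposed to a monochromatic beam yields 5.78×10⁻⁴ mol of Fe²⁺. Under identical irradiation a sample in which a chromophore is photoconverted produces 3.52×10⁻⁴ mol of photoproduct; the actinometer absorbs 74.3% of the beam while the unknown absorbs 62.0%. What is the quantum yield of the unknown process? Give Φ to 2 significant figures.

Photons absorbed by the actinometer: 5.78×10⁻⁴ / 1.22 = 4.738×10⁻⁴ mol.
Incident flux: 4.738×10⁻⁴ / 0.743 = 6.377×10⁻⁴ einstein.
Absorbed by unknown: 0.620 × 6.377×10⁻⁴ = 3.954×10⁻⁴ mol.
Φ(unknown) = 3.52×10⁻⁴ / 3.954×10⁻⁴ = 0.89.

Φ = 0.89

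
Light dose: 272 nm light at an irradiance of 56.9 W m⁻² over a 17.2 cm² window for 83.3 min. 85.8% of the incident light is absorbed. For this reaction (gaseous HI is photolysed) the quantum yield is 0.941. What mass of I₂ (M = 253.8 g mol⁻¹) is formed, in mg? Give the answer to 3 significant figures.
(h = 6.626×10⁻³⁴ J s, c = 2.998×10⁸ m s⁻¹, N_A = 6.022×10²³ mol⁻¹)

Photon energy at 272 nm: hc/λ = (6.626×10⁻³⁴)(2.998×10⁸)/(272×10⁻⁹) = 7.303×10⁻¹⁹ J.
Energy delivered: (56.9 W m⁻²)(17.2×10⁻⁴ m²)(4998 s) = 489.1 J.
Photons incident: 489.1 / 7.303×10⁻¹⁹ = 6.697×10²⁰, i.e. 6.697×10²⁰/6.022×10²³ = 0.001112 mol.
Photons absorbed: 0.858 × 0.001112 = 9.541×10⁻⁴ mol.
Product: Φ × n_abs = 0.941 × 9.541×10⁻⁴ = 8.978×10⁻⁴ mol.
Mass: 8.978×10⁻⁴ × 253.8 = 0.2279 g = 228 mg.

228 mg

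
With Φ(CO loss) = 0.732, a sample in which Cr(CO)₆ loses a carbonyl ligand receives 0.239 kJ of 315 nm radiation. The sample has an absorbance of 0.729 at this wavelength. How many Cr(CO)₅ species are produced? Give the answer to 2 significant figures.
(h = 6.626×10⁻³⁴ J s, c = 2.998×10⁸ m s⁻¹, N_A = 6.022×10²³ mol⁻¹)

Photon energy at 315 nm: hc/λ = (6.626×10⁻³⁴)(2.998×10⁸)/(315×10⁻⁹) = 6.306×10⁻¹⁹ J.
Incident energy: 0.239 kJ = 239 J.
Photons incident: 239 / 6.306×10⁻¹⁹ = 3.790×10²⁰, i.e. 3.790×10²⁰/6.022×10²³ = 6.294×10⁻⁴ mol.
Fraction absorbed: 1 − 10^(−0.729) = 0.8134.
Photons absorbed: 0.8134 × 6.294×10⁻⁴ = 5.120×10⁻⁴ mol.
Product: Φ × n_abs = 0.732 × 5.120×10⁻⁴ = 3.748×10⁻⁴ mol.
As a count: 3.748×10⁻⁴ × 6.022×10²³ = 2.3×10²⁰.

2.3×10²⁰ species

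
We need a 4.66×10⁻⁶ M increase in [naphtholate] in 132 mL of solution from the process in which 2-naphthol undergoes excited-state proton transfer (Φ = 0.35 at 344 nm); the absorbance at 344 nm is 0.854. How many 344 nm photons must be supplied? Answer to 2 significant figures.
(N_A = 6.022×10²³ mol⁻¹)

Product: (4.66×10⁻⁶ M)(0.132 L) = 6.151×10⁻⁷ mol.
Photons that must be absorbed: 6.151×10⁻⁷ / 0.35 = 1.757×10⁻⁶ mol.
Fraction absorbed: 1 − 10^(−0.854) = 0.8600.
Incident photons needed: 1.757×10⁻⁶ / 0.8600 = 2.043×10⁻⁶ mol.
Photon count: 2.043×10⁻⁶ × 6.022×10²³ = 1.2×10¹⁸.

1.2×10¹⁸ photons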